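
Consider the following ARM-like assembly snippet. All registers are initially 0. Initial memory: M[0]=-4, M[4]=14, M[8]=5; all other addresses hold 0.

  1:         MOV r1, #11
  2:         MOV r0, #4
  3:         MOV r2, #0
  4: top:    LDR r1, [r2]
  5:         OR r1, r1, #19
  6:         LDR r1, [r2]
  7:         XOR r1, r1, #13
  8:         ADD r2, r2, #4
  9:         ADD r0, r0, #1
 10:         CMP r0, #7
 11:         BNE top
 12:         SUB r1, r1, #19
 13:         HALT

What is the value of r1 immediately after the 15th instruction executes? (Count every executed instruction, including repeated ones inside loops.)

r1=11
r0=4
r2=0
r1=M[0]=-4
r1=(-4)|19=-1
r1=M[0]=-4
r1=(-4)^13=-15
r2=0+4=4
r0=4+1=5
CMP r0, #7  (cmp 5,7)
BNE top: taken
r1=M[4]=14
r1=14|19=31
r1=M[4]=14
r1=14^13=3
After step 15: r1 = 3.

3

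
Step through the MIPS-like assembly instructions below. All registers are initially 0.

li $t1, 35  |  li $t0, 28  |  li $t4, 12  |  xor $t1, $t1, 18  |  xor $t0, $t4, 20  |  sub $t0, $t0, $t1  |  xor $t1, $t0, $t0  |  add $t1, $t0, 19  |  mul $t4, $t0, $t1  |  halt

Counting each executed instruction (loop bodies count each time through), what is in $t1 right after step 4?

$t1=35
$t0=28
$t4=12
$t1=35^18=49
After step 4: $t1 = 49.

49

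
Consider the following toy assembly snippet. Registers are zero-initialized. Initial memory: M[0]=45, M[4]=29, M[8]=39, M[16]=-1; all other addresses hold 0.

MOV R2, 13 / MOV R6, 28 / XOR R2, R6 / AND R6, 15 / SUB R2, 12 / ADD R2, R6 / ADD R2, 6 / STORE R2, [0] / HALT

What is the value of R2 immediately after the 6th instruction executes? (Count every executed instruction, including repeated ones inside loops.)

R2=13
R6=28
R2=13^28=17
R6=28&15=12
R2=17-12=5
R2=5+12=17
After step 6: R2 = 17.

17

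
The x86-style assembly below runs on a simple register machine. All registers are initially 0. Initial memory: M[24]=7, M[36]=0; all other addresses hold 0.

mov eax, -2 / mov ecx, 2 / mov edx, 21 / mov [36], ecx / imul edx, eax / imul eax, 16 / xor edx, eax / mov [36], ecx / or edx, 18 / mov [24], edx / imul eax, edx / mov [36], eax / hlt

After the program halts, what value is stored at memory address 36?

mov eax, -2 → eax=-2
mov ecx, 2 → ecx=2
mov edx, 21 → edx=21
mov [36], ecx → M[36]=2
imul edx, eax → edx=21*(-2)=-42
imul eax, 16 → eax=(-2)*16=-32
xor edx, eax → edx=(-42)^(-32)=54
mov [36], ecx → M[36]=2
or edx, 18 → edx=54|18=54
mov [24], edx → M[24]=54
imul eax, edx → eax=(-32)*54=-1728
mov [36], eax → M[36]=-1728
halt.

-1728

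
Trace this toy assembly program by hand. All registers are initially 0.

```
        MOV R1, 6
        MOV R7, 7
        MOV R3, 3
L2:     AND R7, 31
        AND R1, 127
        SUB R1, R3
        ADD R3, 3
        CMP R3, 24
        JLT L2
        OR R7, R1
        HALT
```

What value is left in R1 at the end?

R1=6
R7=7
R3=3
R7=7&31=7
R1=6&127=6
R1=6-3=3
R3=3+3=6
CMP R3, 24  (cmp 6,24)
JLT L2: taken
R7=7&31=7
R1=3&127=3
R1=3-6=-3
R3=6+3=9
CMP R3, 24  (cmp 9,24)
JLT L2: taken
R7=7&31=7
R1=(-3)&127=125
R1=125-9=116
R3=9+3=12
CMP R3, 24  (cmp 12,24)
JLT L2: taken
R7=7&31=7
R1=116&127=116
R1=116-12=104
R3=12+3=15
CMP R3, 24  (cmp 15,24)
JLT L2: taken
R7=7&31=7
R1=104&127=104
R1=104-15=89
R3=15+3=18
CMP R3, 24  (cmp 18,24)
JLT L2: taken
R7=7&31=7
R1=89&127=89
R1=89-18=71
R3=18+3=21
CMP R3, 24  (cmp 21,24)
JLT L2: taken
R7=7&31=7
R1=71&127=71
R1=71-21=50
R3=21+3=24
CMP R3, 24  (cmp 24,24)
JLT L2: not taken
R7=7|50=55
halt.

50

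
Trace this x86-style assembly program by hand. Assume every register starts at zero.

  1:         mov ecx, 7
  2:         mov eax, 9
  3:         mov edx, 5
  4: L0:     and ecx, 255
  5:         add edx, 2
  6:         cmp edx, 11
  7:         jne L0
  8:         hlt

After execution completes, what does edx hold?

ecx=7
eax=9
edx=5
ecx=7&255=7
edx=5+2=7
cmp edx, 11  (cmp 7,11)
jne L0: taken
ecx=7&255=7
edx=7+2=9
cmp edx, 11  (cmp 9,11)
jne L0: taken
ecx=7&255=7
edx=9+2=11
cmp edx, 11  (cmp 11,11)
jne L0: not taken
halt.

11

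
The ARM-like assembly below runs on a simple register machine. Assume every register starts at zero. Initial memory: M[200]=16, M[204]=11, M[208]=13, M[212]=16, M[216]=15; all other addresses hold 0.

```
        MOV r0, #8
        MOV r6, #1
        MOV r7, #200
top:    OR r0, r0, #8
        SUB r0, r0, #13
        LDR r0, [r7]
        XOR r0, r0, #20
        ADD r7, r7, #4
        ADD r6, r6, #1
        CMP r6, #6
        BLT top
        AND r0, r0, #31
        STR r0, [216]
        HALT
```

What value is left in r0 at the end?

27

r0=8
r6=1
r7=200
r0=8|8=8
r0=8-13=-5
r0=M[200]=16
r0=16^20=4
r7=200+4=204
r6=1+1=2
CMP r6, #6  (cmp 2,6)
BLT top: taken
r0=4|8=12
r0=12-13=-1
r0=M[204]=11
r0=11^20=31
r7=204+4=208
r6=2+1=3
CMP r6, #6  (cmp 3,6)
BLT top: taken
r0=31|8=31
r0=31-13=18
r0=M[208]=13
r0=13^20=25
r7=208+4=212
r6=3+1=4
CMP r6, #6  (cmp 4,6)
BLT top: taken
r0=25|8=25
r0=25-13=12
r0=M[212]=16
r0=16^20=4
r7=212+4=216
r6=4+1=5
CMP r6, #6  (cmp 5,6)
BLT top: taken
r0=4|8=12
r0=12-13=-1
r0=M[216]=15
r0=15^20=27
r7=216+4=220
r6=5+1=6
CMP r6, #6  (cmp 6,6)
BLT top: not taken
r0=27&31=27
STR r0, [216] → M[216]=27
halt.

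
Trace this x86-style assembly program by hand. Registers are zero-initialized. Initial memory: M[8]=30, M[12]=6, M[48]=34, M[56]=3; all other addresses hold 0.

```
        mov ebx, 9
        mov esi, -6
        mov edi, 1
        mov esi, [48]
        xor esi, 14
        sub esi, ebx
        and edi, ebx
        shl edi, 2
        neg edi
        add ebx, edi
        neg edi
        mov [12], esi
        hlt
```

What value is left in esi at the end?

35

ebx=9
esi=-6
edi=1
esi=M[48]=34
esi=34^14=44
esi=44-9=35
edi=1&9=1
edi=1<<2=4
edi=-(4)=-4
ebx=9+(-4)=5
edi=-(-4)=4
mov [12], esi → M[12]=35
halt.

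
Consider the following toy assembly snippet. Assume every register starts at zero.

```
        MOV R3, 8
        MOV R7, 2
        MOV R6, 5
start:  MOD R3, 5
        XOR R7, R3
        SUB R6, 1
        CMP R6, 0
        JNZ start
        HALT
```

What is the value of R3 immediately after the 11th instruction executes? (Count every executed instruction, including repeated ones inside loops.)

3

R3=8
R7=2
R6=5
R3=8%5=3
R7=2^3=1
R6=5-1=4
CMP R6, 0  (cmp 4,0)
JNZ start: taken
R3=3%5=3
R7=1^3=2
R6=4-1=3
After step 11: R3 = 3.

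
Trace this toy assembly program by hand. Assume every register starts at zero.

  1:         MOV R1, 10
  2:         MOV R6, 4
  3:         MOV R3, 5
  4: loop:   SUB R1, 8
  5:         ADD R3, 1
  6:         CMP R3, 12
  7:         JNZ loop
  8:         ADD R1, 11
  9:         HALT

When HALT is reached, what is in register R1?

-35

MOV R1, 10 → R1=10
MOV R6, 4 → R6=4
MOV R3, 5 → R3=5
SUB R1, 8 → R1=10-8=2
ADD R3, 1 → R3=5+1=6
CMP R3, 12  (cmp 6,12)
JNZ loop: taken
SUB R1, 8 → R1=2-8=-6
ADD R3, 1 → R3=6+1=7
CMP R3, 12  (cmp 7,12)
JNZ loop: taken
SUB R1, 8 → R1=(-6)-8=-14
ADD R3, 1 → R3=7+1=8
CMP R3, 12  (cmp 8,12)
JNZ loop: taken
SUB R1, 8 → R1=(-14)-8=-22
ADD R3, 1 → R3=8+1=9
CMP R3, 12  (cmp 9,12)
JNZ loop: taken
SUB R1, 8 → R1=(-22)-8=-30
ADD R3, 1 → R3=9+1=10
CMP R3, 12  (cmp 10,12)
JNZ loop: taken
SUB R1, 8 → R1=(-30)-8=-38
ADD R3, 1 → R3=10+1=11
CMP R3, 12  (cmp 11,12)
JNZ loop: taken
SUB R1, 8 → R1=(-38)-8=-46
ADD R3, 1 → R3=11+1=12
CMP R3, 12  (cmp 12,12)
JNZ loop: not taken
ADD R1, 11 → R1=(-46)+11=-35
halt.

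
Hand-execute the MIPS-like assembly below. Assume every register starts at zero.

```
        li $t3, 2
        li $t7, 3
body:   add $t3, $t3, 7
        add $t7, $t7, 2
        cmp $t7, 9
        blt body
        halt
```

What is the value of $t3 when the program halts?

$t3=2
$t7=3
$t3=2+7=9
$t7=3+2=5
cmp $t7, 9  (cmp 5,9)
blt body: taken
$t3=9+7=16
$t7=5+2=7
cmp $t7, 9  (cmp 7,9)
blt body: taken
$t3=16+7=23
$t7=7+2=9
cmp $t7, 9  (cmp 9,9)
blt body: not taken
halt.

23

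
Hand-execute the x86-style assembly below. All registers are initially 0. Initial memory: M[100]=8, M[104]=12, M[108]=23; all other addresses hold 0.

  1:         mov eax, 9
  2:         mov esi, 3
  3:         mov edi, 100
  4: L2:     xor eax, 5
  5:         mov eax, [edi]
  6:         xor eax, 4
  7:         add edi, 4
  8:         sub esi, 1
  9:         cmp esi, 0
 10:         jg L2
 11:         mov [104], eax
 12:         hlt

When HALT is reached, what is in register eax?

19

eax=9
esi=3
edi=100
eax=9^5=12
eax=M[100]=8
eax=8^4=12
edi=100+4=104
esi=3-1=2
cmp esi, 0  (cmp 2,0)
jg L2: taken
eax=12^5=9
eax=M[104]=12
eax=12^4=8
edi=104+4=108
esi=2-1=1
cmp esi, 0  (cmp 1,0)
jg L2: taken
eax=8^5=13
eax=M[108]=23
eax=23^4=19
edi=108+4=112
esi=1-1=0
cmp esi, 0  (cmp 0,0)
jg L2: not taken
mov [104], eax → M[104]=19
halt.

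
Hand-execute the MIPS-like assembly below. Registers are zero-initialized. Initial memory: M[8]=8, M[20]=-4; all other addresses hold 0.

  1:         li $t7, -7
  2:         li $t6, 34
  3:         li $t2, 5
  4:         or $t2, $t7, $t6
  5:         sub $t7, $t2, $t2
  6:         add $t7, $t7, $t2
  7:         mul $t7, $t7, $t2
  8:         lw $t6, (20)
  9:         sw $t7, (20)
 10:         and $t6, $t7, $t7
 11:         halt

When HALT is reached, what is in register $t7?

25

after li $t7, -7: $t7=-7
after li $t6, 34: $t6=34
after li $t2, 5: $t2=5
after or $t2, $t7, $t6: $t2=(-7)|34=-5
after sub $t7, $t2, $t2: $t7=(-5)-(-5)=0
after add $t7, $t7, $t2: $t7=0+(-5)=-5
after mul $t7, $t7, $t2: $t7=(-5)*(-5)=25
after lw $t6, (20): $t6=M[20]=-4
sw $t7, (20) → M[20]=25
after and $t6, $t7, $t7: $t6=25&25=25
halt.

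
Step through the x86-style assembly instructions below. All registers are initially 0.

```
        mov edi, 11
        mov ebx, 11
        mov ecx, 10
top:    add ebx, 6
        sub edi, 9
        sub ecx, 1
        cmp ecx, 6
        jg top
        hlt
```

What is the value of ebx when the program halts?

35

after mov edi, 11: edi=11
after mov ebx, 11: ebx=11
after mov ecx, 10: ecx=10
after add ebx, 6: ebx=11+6=17
after sub edi, 9: edi=11-9=2
after sub ecx, 1: ecx=10-1=9
cmp ecx, 6  (cmp 9,6)
jg top: taken
after add ebx, 6: ebx=17+6=23
after sub edi, 9: edi=2-9=-7
after sub ecx, 1: ecx=9-1=8
cmp ecx, 6  (cmp 8,6)
jg top: taken
after add ebx, 6: ebx=23+6=29
after sub edi, 9: edi=(-7)-9=-16
after sub ecx, 1: ecx=8-1=7
cmp ecx, 6  (cmp 7,6)
jg top: taken
after add ebx, 6: ebx=29+6=35
after sub edi, 9: edi=(-16)-9=-25
after sub ecx, 1: ecx=7-1=6
cmp ecx, 6  (cmp 6,6)
jg top: not taken
halt.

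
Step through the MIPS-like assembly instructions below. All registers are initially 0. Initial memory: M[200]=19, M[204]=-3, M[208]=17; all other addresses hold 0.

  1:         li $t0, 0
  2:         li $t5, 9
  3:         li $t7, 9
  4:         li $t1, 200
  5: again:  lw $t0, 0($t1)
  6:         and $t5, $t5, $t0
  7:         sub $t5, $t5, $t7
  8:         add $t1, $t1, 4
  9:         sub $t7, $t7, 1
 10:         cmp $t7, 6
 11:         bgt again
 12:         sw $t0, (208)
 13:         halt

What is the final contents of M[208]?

17

$t0=0
$t5=9
$t7=9
$t1=200
$t0=M[200]=19
$t5=9&19=1
$t5=1-9=-8
$t1=200+4=204
$t7=9-1=8
cmp $t7, 6  (cmp 8,6)
bgt again: taken
$t0=M[204]=-3
$t5=(-8)&(-3)=-8
$t5=(-8)-8=-16
$t1=204+4=208
$t7=8-1=7
cmp $t7, 6  (cmp 7,6)
bgt again: taken
$t0=M[208]=17
$t5=(-16)&17=16
$t5=16-7=9
$t1=208+4=212
$t7=7-1=6
cmp $t7, 6  (cmp 6,6)
bgt again: not taken
sw $t0, (208) → M[208]=17
halt.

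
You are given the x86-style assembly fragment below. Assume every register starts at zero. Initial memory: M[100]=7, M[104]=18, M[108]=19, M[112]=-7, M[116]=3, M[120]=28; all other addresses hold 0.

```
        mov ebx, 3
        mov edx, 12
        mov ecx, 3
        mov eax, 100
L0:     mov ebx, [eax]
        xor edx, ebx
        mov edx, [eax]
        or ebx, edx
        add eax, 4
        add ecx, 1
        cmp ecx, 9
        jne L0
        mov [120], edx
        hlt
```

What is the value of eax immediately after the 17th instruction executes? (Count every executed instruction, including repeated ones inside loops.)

ebx=3
edx=12
ecx=3
eax=100
ebx=M[100]=7
edx=12^7=11
edx=M[100]=7
ebx=7|7=7
eax=100+4=104
ecx=3+1=4
cmp ecx, 9  (cmp 4,9)
jne L0: taken
ebx=M[104]=18
edx=7^18=21
edx=M[104]=18
ebx=18|18=18
eax=104+4=108
After step 17: eax = 108.

108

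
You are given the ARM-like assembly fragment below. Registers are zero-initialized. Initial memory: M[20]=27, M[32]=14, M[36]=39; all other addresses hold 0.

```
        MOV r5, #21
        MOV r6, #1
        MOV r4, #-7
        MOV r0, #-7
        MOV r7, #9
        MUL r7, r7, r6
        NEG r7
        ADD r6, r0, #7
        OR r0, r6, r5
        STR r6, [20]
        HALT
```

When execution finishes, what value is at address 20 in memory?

0

r5=21
r6=1
r4=-7
r0=-7
r7=9
r7=9*1=9
r7=-(9)=-9
r6=(-7)+7=0
r0=0|21=21
STR r6, [20] → M[20]=0
halt.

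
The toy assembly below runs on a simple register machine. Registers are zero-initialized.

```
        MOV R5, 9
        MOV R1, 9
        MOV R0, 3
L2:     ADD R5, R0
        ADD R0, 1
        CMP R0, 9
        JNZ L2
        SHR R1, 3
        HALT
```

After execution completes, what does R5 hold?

42

R5=9
R1=9
R0=3
R5=9+3=12
R0=3+1=4
CMP R0, 9  (cmp 4,9)
JNZ L2: taken
R5=12+4=16
R0=4+1=5
CMP R0, 9  (cmp 5,9)
JNZ L2: taken
R5=16+5=21
R0=5+1=6
CMP R0, 9  (cmp 6,9)
JNZ L2: taken
R5=21+6=27
R0=6+1=7
CMP R0, 9  (cmp 7,9)
JNZ L2: taken
R5=27+7=34
R0=7+1=8
CMP R0, 9  (cmp 8,9)
JNZ L2: taken
R5=34+8=42
R0=8+1=9
CMP R0, 9  (cmp 9,9)
JNZ L2: not taken
R1=9>>3=1
halt.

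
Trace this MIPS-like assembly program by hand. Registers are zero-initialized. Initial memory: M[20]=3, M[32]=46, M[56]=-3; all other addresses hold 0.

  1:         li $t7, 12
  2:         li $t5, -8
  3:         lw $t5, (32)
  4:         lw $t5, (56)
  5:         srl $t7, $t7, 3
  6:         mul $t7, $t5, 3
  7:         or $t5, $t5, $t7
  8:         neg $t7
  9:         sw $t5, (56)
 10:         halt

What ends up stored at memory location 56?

$t7=12
$t5=-8
$t5=M[32]=46
$t5=M[56]=-3
$t7=12>>3=1
$t7=(-3)*3=-9
$t5=(-3)|(-9)=-1
$t7=-(-9)=9
sw $t5, (56) → M[56]=-1
halt.

-1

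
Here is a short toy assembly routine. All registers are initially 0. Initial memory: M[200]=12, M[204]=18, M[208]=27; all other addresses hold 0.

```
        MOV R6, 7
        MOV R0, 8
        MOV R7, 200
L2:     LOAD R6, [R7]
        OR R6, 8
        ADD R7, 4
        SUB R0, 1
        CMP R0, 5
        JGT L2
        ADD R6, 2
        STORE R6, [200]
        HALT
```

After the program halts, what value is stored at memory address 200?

29

after MOV R6, 7: R6=7
after MOV R0, 8: R0=8
after MOV R7, 200: R7=200
after LOAD R6, [R7]: R6=M[200]=12
after OR R6, 8: R6=12|8=12
after ADD R7, 4: R7=200+4=204
after SUB R0, 1: R0=8-1=7
CMP R0, 5  (cmp 7,5)
JGT L2: taken
after LOAD R6, [R7]: R6=M[204]=18
after OR R6, 8: R6=18|8=26
after ADD R7, 4: R7=204+4=208
after SUB R0, 1: R0=7-1=6
CMP R0, 5  (cmp 6,5)
JGT L2: taken
after LOAD R6, [R7]: R6=M[208]=27
after OR R6, 8: R6=27|8=27
after ADD R7, 4: R7=208+4=212
after SUB R0, 1: R0=6-1=5
CMP R0, 5  (cmp 5,5)
JGT L2: not taken
after ADD R6, 2: R6=27+2=29
STORE R6, [200] → M[200]=29
halt.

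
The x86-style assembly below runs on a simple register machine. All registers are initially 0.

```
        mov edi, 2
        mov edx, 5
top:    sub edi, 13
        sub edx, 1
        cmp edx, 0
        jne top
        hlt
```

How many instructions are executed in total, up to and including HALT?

23

after mov edi, 2: edi=2
after mov edx, 5: edx=5
after sub edi, 13: edi=2-13=-11
after sub edx, 1: edx=5-1=4
cmp edx, 0  (cmp 4,0)
jne top: taken
after sub edi, 13: edi=(-11)-13=-24
after sub edx, 1: edx=4-1=3
cmp edx, 0  (cmp 3,0)
jne top: taken
after sub edi, 13: edi=(-24)-13=-37
after sub edx, 1: edx=3-1=2
cmp edx, 0  (cmp 2,0)
jne top: taken
after sub edi, 13: edi=(-37)-13=-50
after sub edx, 1: edx=2-1=1
cmp edx, 0  (cmp 1,0)
jne top: taken
after sub edi, 13: edi=(-50)-13=-63
after sub edx, 1: edx=1-1=0
cmp edx, 0  (cmp 0,0)
jne top: not taken
halt.
Total executed instructions: 23.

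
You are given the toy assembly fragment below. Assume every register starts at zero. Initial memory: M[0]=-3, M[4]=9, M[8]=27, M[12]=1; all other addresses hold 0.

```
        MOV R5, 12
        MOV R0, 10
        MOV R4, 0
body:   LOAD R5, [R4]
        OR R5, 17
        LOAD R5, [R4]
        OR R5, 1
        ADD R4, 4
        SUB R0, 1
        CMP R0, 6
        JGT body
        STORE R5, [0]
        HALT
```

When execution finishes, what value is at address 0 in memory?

MOV R5, 12 → R5=12
MOV R0, 10 → R0=10
MOV R4, 0 → R4=0
LOAD R5, [R4] → R5=M[0]=-3
OR R5, 17 → R5=(-3)|17=-3
LOAD R5, [R4] → R5=M[0]=-3
OR R5, 1 → R5=(-3)|1=-3
ADD R4, 4 → R4=0+4=4
SUB R0, 1 → R0=10-1=9
CMP R0, 6  (cmp 9,6)
JGT body: taken
LOAD R5, [R4] → R5=M[4]=9
OR R5, 17 → R5=9|17=25
LOAD R5, [R4] → R5=M[4]=9
OR R5, 1 → R5=9|1=9
ADD R4, 4 → R4=4+4=8
SUB R0, 1 → R0=9-1=8
CMP R0, 6  (cmp 8,6)
JGT body: taken
LOAD R5, [R4] → R5=M[8]=27
OR R5, 17 → R5=27|17=27
LOAD R5, [R4] → R5=M[8]=27
OR R5, 1 → R5=27|1=27
ADD R4, 4 → R4=8+4=12
SUB R0, 1 → R0=8-1=7
CMP R0, 6  (cmp 7,6)
JGT body: taken
LOAD R5, [R4] → R5=M[12]=1
OR R5, 17 → R5=1|17=17
LOAD R5, [R4] → R5=M[12]=1
OR R5, 1 → R5=1|1=1
ADD R4, 4 → R4=12+4=16
SUB R0, 1 → R0=7-1=6
CMP R0, 6  (cmp 6,6)
JGT body: not taken
STORE R5, [0] → M[0]=1
halt.

1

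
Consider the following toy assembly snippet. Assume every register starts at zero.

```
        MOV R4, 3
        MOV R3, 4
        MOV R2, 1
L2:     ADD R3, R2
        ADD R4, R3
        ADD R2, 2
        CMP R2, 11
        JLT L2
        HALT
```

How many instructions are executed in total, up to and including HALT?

29

MOV R4, 3 → R4=3
MOV R3, 4 → R3=4
MOV R2, 1 → R2=1
ADD R3, R2 → R3=4+1=5
ADD R4, R3 → R4=3+5=8
ADD R2, 2 → R2=1+2=3
CMP R2, 11  (cmp 3,11)
JLT L2: taken
ADD R3, R2 → R3=5+3=8
ADD R4, R3 → R4=8+8=16
ADD R2, 2 → R2=3+2=5
CMP R2, 11  (cmp 5,11)
JLT L2: taken
ADD R3, R2 → R3=8+5=13
ADD R4, R3 → R4=16+13=29
ADD R2, 2 → R2=5+2=7
CMP R2, 11  (cmp 7,11)
JLT L2: taken
ADD R3, R2 → R3=13+7=20
ADD R4, R3 → R4=29+20=49
ADD R2, 2 → R2=7+2=9
CMP R2, 11  (cmp 9,11)
JLT L2: taken
ADD R3, R2 → R3=20+9=29
ADD R4, R3 → R4=49+29=78
ADD R2, 2 → R2=9+2=11
CMP R2, 11  (cmp 11,11)
JLT L2: not taken
halt.
Total executed instructions: 29.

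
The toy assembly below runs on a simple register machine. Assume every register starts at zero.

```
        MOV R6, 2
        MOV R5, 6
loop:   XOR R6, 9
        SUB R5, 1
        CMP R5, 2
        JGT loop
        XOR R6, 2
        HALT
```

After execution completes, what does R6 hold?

MOV R6, 2 → R6=2
MOV R5, 6 → R5=6
XOR R6, 9 → R6=2^9=11
SUB R5, 1 → R5=6-1=5
CMP R5, 2  (cmp 5,2)
JGT loop: taken
XOR R6, 9 → R6=11^9=2
SUB R5, 1 → R5=5-1=4
CMP R5, 2  (cmp 4,2)
JGT loop: taken
XOR R6, 9 → R6=2^9=11
SUB R5, 1 → R5=4-1=3
CMP R5, 2  (cmp 3,2)
JGT loop: taken
XOR R6, 9 → R6=11^9=2
SUB R5, 1 → R5=3-1=2
CMP R5, 2  (cmp 2,2)
JGT loop: not taken
XOR R6, 2 → R6=2^2=0
halt.

0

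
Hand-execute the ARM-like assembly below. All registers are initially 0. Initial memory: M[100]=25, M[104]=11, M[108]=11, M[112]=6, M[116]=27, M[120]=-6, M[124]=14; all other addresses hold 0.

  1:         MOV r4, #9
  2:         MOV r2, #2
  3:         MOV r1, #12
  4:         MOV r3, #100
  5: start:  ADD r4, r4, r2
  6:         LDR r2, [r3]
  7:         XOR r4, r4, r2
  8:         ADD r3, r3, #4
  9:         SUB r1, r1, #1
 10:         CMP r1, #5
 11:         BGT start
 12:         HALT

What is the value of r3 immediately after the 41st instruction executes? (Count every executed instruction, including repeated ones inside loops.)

120

r4=9
r2=2
r1=12
r3=100
r4=9+2=11
r2=M[100]=25
r4=11^25=18
r3=100+4=104
r1=12-1=11
CMP r1, #5  (cmp 11,5)
BGT start: taken
r4=18+25=43
r2=M[104]=11
r4=43^11=32
r3=104+4=108
r1=11-1=10
CMP r1, #5  (cmp 10,5)
BGT start: taken
r4=32+11=43
r2=M[108]=11
r4=43^11=32
r3=108+4=112
r1=10-1=9
CMP r1, #5  (cmp 9,5)
BGT start: taken
r4=32+11=43
r2=M[112]=6
r4=43^6=45
r3=112+4=116
r1=9-1=8
CMP r1, #5  (cmp 8,5)
BGT start: taken
r4=45+6=51
r2=M[116]=27
r4=51^27=40
r3=116+4=120
r1=8-1=7
CMP r1, #5  (cmp 7,5)
BGT start: taken
r4=40+27=67
r2=M[120]=-6
After step 41: r3 = 120.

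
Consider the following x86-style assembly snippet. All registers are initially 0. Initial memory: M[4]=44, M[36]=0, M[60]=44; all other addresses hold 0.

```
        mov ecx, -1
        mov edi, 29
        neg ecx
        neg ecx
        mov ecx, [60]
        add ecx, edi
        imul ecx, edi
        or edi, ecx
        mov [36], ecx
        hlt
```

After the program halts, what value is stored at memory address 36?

after mov ecx, -1: ecx=-1
after mov edi, 29: edi=29
after neg ecx: ecx=-(-1)=1
after neg ecx: ecx=-(1)=-1
after mov ecx, [60]: ecx=M[60]=44
after add ecx, edi: ecx=44+29=73
after imul ecx, edi: ecx=73*29=2117
after or edi, ecx: edi=29|2117=2141
mov [36], ecx → M[36]=2117
halt.

2117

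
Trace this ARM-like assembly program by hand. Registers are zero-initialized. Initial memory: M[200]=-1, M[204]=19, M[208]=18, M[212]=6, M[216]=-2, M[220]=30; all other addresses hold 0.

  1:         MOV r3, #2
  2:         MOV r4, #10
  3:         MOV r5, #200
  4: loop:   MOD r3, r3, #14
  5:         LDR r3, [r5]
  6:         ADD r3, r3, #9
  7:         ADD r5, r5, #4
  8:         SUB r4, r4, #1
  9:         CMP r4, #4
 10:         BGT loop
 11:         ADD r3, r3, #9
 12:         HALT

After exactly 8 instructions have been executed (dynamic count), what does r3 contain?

after MOV r3, #2: r3=2
after MOV r4, #10: r4=10
after MOV r5, #200: r5=200
after MOD r3, r3, #14: r3=2%14=2
after LDR r3, [r5]: r3=M[200]=-1
after ADD r3, r3, #9: r3=(-1)+9=8
after ADD r5, r5, #4: r5=200+4=204
after SUB r4, r4, #1: r4=10-1=9
After step 8: r3 = 8.

8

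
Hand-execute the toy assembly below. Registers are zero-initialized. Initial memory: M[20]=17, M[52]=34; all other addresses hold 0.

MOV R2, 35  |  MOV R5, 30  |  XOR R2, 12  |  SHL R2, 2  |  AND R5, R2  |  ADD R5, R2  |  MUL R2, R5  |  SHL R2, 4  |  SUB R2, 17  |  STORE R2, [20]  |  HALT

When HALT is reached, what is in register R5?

after MOV R2, 35: R2=35
after MOV R5, 30: R5=30
after XOR R2, 12: R2=35^12=47
after SHL R2, 2: R2=47<<2=188
after AND R5, R2: R5=30&188=28
after ADD R5, R2: R5=28+188=216
after MUL R2, R5: R2=188*216=40608
after SHL R2, 4: R2=40608<<4=649728
after SUB R2, 17: R2=649728-17=649711
STORE R2, [20] → M[20]=649711
halt.

216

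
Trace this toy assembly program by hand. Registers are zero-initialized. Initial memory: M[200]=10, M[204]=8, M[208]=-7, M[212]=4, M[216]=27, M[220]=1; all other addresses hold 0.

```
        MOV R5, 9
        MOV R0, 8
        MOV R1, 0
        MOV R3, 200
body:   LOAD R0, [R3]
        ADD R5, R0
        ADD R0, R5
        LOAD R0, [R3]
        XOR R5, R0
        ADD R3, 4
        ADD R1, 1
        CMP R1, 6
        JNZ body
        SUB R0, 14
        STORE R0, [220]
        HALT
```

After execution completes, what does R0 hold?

MOV R5, 9 → R5=9
MOV R0, 8 → R0=8
MOV R1, 0 → R1=0
MOV R3, 200 → R3=200
LOAD R0, [R3] → R0=M[200]=10
ADD R5, R0 → R5=9+10=19
ADD R0, R5 → R0=10+19=29
LOAD R0, [R3] → R0=M[200]=10
XOR R5, R0 → R5=19^10=25
ADD R3, 4 → R3=200+4=204
ADD R1, 1 → R1=0+1=1
CMP R1, 6  (cmp 1,6)
JNZ body: taken
LOAD R0, [R3] → R0=M[204]=8
ADD R5, R0 → R5=25+8=33
ADD R0, R5 → R0=8+33=41
LOAD R0, [R3] → R0=M[204]=8
XOR R5, R0 → R5=33^8=41
ADD R3, 4 → R3=204+4=208
ADD R1, 1 → R1=1+1=2
CMP R1, 6  (cmp 2,6)
JNZ body: taken
LOAD R0, [R3] → R0=M[208]=-7
ADD R5, R0 → R5=41+(-7)=34
ADD R0, R5 → R0=(-7)+34=27
LOAD R0, [R3] → R0=M[208]=-7
XOR R5, R0 → R5=34^(-7)=-37
ADD R3, 4 → R3=208+4=212
ADD R1, 1 → R1=2+1=3
CMP R1, 6  (cmp 3,6)
JNZ body: taken
LOAD R0, [R3] → R0=M[212]=4
ADD R5, R0 → R5=(-37)+4=-33
ADD R0, R5 → R0=4+(-33)=-29
LOAD R0, [R3] → R0=M[212]=4
XOR R5, R0 → R5=(-33)^4=-37
ADD R3, 4 → R3=212+4=216
ADD R1, 1 → R1=3+1=4
CMP R1, 6  (cmp 4,6)
JNZ body: taken
LOAD R0, [R3] → R0=M[216]=27
ADD R5, R0 → R5=(-37)+27=-10
ADD R0, R5 → R0=27+(-10)=17
LOAD R0, [R3] → R0=M[216]=27
XOR R5, R0 → R5=(-10)^27=-19
ADD R3, 4 → R3=216+4=220
ADD R1, 1 → R1=4+1=5
CMP R1, 6  (cmp 5,6)
JNZ body: taken
LOAD R0, [R3] → R0=M[220]=1
ADD R5, R0 → R5=(-19)+1=-18
ADD R0, R5 → R0=1+(-18)=-17
LOAD R0, [R3] → R0=M[220]=1
XOR R5, R0 → R5=(-18)^1=-17
ADD R3, 4 → R3=220+4=224
ADD R1, 1 → R1=5+1=6
CMP R1, 6  (cmp 6,6)
JNZ body: not taken
SUB R0, 14 → R0=1-14=-13
STORE R0, [220] → M[220]=-13
halt.

-13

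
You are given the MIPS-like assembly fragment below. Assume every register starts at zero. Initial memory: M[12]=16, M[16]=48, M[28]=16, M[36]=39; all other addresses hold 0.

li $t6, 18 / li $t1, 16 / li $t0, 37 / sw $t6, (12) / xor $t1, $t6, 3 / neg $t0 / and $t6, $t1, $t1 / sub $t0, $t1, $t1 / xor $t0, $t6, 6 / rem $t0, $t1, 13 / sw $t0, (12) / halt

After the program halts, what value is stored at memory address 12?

after li $t6, 18: $t6=18
after li $t1, 16: $t1=16
after li $t0, 37: $t0=37
sw $t6, (12) → M[12]=18
after xor $t1, $t6, 3: $t1=18^3=17
after neg $t0: $t0=-(37)=-37
after and $t6, $t1, $t1: $t6=17&17=17
after sub $t0, $t1, $t1: $t0=17-17=0
after xor $t0, $t6, 6: $t0=17^6=23
after rem $t0, $t1, 13: $t0=17%13=4
sw $t0, (12) → M[12]=4
halt.

4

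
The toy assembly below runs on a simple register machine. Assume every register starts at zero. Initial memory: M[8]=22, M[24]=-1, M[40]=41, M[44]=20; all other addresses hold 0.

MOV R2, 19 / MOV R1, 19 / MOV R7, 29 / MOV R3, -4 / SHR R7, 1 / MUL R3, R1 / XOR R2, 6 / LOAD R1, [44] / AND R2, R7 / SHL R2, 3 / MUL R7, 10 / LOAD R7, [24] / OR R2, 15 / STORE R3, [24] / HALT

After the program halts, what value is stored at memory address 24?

-76

after MOV R2, 19: R2=19
after MOV R1, 19: R1=19
after MOV R7, 29: R7=29
after MOV R3, -4: R3=-4
after SHR R7, 1: R7=29>>1=14
after MUL R3, R1: R3=(-4)*19=-76
after XOR R2, 6: R2=19^6=21
after LOAD R1, [44]: R1=M[44]=20
after AND R2, R7: R2=21&14=4
after SHL R2, 3: R2=4<<3=32
after MUL R7, 10: R7=14*10=140
after LOAD R7, [24]: R7=M[24]=-1
after OR R2, 15: R2=32|15=47
STORE R3, [24] → M[24]=-76
halt.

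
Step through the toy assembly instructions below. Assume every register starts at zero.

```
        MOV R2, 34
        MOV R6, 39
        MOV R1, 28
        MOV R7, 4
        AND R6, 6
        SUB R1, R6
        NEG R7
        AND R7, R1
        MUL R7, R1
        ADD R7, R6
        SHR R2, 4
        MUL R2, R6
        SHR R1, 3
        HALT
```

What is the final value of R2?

R2=34
R6=39
R1=28
R7=4
R6=39&6=6
R1=28-6=22
R7=-(4)=-4
R7=(-4)&22=20
R7=20*22=440
R7=440+6=446
R2=34>>4=2
R2=2*6=12
R1=22>>3=2
halt.

12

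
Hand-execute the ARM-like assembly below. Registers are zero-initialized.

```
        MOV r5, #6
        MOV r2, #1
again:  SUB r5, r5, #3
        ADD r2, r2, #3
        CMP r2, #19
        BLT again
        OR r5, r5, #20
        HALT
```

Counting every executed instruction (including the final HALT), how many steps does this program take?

28

r5=6
r2=1
r5=6-3=3
r2=1+3=4
CMP r2, #19  (cmp 4,19)
BLT again: taken
r5=3-3=0
r2=4+3=7
CMP r2, #19  (cmp 7,19)
BLT again: taken
r5=0-3=-3
r2=7+3=10
CMP r2, #19  (cmp 10,19)
BLT again: taken
r5=(-3)-3=-6
r2=10+3=13
CMP r2, #19  (cmp 13,19)
BLT again: taken
r5=(-6)-3=-9
r2=13+3=16
CMP r2, #19  (cmp 16,19)
BLT again: taken
r5=(-9)-3=-12
r2=16+3=19
CMP r2, #19  (cmp 19,19)
BLT again: not taken
r5=(-12)|20=-12
halt.
Total executed instructions: 28.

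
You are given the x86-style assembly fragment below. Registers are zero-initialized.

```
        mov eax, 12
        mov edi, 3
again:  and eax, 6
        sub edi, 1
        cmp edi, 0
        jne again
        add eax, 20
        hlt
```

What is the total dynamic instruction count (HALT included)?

after mov eax, 12: eax=12
after mov edi, 3: edi=3
after and eax, 6: eax=12&6=4
after sub edi, 1: edi=3-1=2
cmp edi, 0  (cmp 2,0)
jne again: taken
after and eax, 6: eax=4&6=4
after sub edi, 1: edi=2-1=1
cmp edi, 0  (cmp 1,0)
jne again: taken
after and eax, 6: eax=4&6=4
after sub edi, 1: edi=1-1=0
cmp edi, 0  (cmp 0,0)
jne again: not taken
after add eax, 20: eax=4+20=24
halt.
Total executed instructions: 16.

16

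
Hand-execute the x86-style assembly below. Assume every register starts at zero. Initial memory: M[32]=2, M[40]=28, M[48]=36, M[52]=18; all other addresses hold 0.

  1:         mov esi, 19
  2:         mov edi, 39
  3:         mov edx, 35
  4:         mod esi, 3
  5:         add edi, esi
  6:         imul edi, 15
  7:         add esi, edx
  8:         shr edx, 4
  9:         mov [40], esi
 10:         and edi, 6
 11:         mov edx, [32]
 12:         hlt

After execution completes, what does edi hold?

after mov esi, 19: esi=19
after mov edi, 39: edi=39
after mov edx, 35: edx=35
after mod esi, 3: esi=19%3=1
after add edi, esi: edi=39+1=40
after imul edi, 15: edi=40*15=600
after add esi, edx: esi=1+35=36
after shr edx, 4: edx=35>>4=2
mov [40], esi → M[40]=36
after and edi, 6: edi=600&6=0
after mov edx, [32]: edx=M[32]=2
halt.

0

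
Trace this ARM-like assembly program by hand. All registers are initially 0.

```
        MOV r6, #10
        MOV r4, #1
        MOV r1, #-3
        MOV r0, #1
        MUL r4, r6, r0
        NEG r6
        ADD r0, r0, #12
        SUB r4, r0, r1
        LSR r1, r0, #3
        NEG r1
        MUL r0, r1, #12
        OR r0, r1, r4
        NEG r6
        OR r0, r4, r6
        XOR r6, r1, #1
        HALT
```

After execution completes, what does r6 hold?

-2

r6=10
r4=1
r1=-3
r0=1
r4=10*1=10
r6=-(10)=-10
r0=1+12=13
r4=13-(-3)=16
r1=13>>3=1
r1=-(1)=-1
r0=(-1)*12=-12
r0=(-1)|16=-1
r6=-(-10)=10
r0=16|10=26
r6=(-1)^1=-2
halt.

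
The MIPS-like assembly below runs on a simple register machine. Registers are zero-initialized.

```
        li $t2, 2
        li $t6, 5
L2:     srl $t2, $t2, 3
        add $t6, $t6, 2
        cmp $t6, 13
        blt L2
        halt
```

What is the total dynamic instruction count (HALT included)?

19

li $t2, 2 → $t2=2
li $t6, 5 → $t6=5
srl $t2, $t2, 3 → $t2=2>>3=0
add $t6, $t6, 2 → $t6=5+2=7
cmp $t6, 13  (cmp 7,13)
blt L2: taken
srl $t2, $t2, 3 → $t2=0>>3=0
add $t6, $t6, 2 → $t6=7+2=9
cmp $t6, 13  (cmp 9,13)
blt L2: taken
srl $t2, $t2, 3 → $t2=0>>3=0
add $t6, $t6, 2 → $t6=9+2=11
cmp $t6, 13  (cmp 11,13)
blt L2: taken
srl $t2, $t2, 3 → $t2=0>>3=0
add $t6, $t6, 2 → $t6=11+2=13
cmp $t6, 13  (cmp 13,13)
blt L2: not taken
halt.
Total executed instructions: 19.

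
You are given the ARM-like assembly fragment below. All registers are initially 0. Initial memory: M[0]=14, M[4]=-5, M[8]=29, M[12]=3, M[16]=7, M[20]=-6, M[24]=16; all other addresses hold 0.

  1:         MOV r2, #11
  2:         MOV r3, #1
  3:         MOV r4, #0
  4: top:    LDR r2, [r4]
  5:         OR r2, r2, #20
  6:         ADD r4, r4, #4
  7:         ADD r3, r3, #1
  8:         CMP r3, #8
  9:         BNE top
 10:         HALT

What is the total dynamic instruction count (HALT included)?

after MOV r2, #11: r2=11
after MOV r3, #1: r3=1
after MOV r4, #0: r4=0
after LDR r2, [r4]: r2=M[0]=14
after OR r2, r2, #20: r2=14|20=30
after ADD r4, r4, #4: r4=0+4=4
after ADD r3, r3, #1: r3=1+1=2
CMP r3, #8  (cmp 2,8)
BNE top: taken
after LDR r2, [r4]: r2=M[4]=-5
after OR r2, r2, #20: r2=(-5)|20=-1
after ADD r4, r4, #4: r4=4+4=8
after ADD r3, r3, #1: r3=2+1=3
CMP r3, #8  (cmp 3,8)
BNE top: taken
after LDR r2, [r4]: r2=M[8]=29
after OR r2, r2, #20: r2=29|20=29
after ADD r4, r4, #4: r4=8+4=12
after ADD r3, r3, #1: r3=3+1=4
CMP r3, #8  (cmp 4,8)
BNE top: taken
after LDR r2, [r4]: r2=M[12]=3
after OR r2, r2, #20: r2=3|20=23
after ADD r4, r4, #4: r4=12+4=16
after ADD r3, r3, #1: r3=4+1=5
CMP r3, #8  (cmp 5,8)
BNE top: taken
after LDR r2, [r4]: r2=M[16]=7
after OR r2, r2, #20: r2=7|20=23
after ADD r4, r4, #4: r4=16+4=20
after ADD r3, r3, #1: r3=5+1=6
CMP r3, #8  (cmp 6,8)
BNE top: taken
after LDR r2, [r4]: r2=M[20]=-6
after OR r2, r2, #20: r2=(-6)|20=-2
after ADD r4, r4, #4: r4=20+4=24
after ADD r3, r3, #1: r3=6+1=7
CMP r3, #8  (cmp 7,8)
BNE top: taken
after LDR r2, [r4]: r2=M[24]=16
after OR r2, r2, #20: r2=16|20=20
after ADD r4, r4, #4: r4=24+4=28
after ADD r3, r3, #1: r3=7+1=8
CMP r3, #8  (cmp 8,8)
BNE top: not taken
halt.
Total executed instructions: 46.

46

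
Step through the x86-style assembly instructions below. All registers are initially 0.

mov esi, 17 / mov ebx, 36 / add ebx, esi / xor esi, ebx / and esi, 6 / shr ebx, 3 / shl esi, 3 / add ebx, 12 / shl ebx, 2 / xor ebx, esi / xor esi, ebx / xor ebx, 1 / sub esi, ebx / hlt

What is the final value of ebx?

mov esi, 17 → esi=17
mov ebx, 36 → ebx=36
add ebx, esi → ebx=36+17=53
xor esi, ebx → esi=17^53=36
and esi, 6 → esi=36&6=4
shr ebx, 3 → ebx=53>>3=6
shl esi, 3 → esi=4<<3=32
add ebx, 12 → ebx=6+12=18
shl ebx, 2 → ebx=18<<2=72
xor ebx, esi → ebx=72^32=104
xor esi, ebx → esi=32^104=72
xor ebx, 1 → ebx=104^1=105
sub esi, ebx → esi=72-105=-33
halt.

105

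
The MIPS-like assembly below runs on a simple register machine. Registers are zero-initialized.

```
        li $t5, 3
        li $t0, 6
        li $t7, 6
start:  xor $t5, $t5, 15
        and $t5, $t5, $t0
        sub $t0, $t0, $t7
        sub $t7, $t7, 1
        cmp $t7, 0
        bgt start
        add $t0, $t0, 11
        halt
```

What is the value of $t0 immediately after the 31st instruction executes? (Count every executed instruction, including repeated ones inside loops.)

-14

li $t5, 3 → $t5=3
li $t0, 6 → $t0=6
li $t7, 6 → $t7=6
xor $t5, $t5, 15 → $t5=3^15=12
and $t5, $t5, $t0 → $t5=12&6=4
sub $t0, $t0, $t7 → $t0=6-6=0
sub $t7, $t7, 1 → $t7=6-1=5
cmp $t7, 0  (cmp 5,0)
bgt start: taken
xor $t5, $t5, 15 → $t5=4^15=11
and $t5, $t5, $t0 → $t5=11&0=0
sub $t0, $t0, $t7 → $t0=0-5=-5
sub $t7, $t7, 1 → $t7=5-1=4
cmp $t7, 0  (cmp 4,0)
bgt start: taken
xor $t5, $t5, 15 → $t5=0^15=15
and $t5, $t5, $t0 → $t5=15&(-5)=11
sub $t0, $t0, $t7 → $t0=(-5)-4=-9
sub $t7, $t7, 1 → $t7=4-1=3
cmp $t7, 0  (cmp 3,0)
bgt start: taken
xor $t5, $t5, 15 → $t5=11^15=4
and $t5, $t5, $t0 → $t5=4&(-9)=4
sub $t0, $t0, $t7 → $t0=(-9)-3=-12
sub $t7, $t7, 1 → $t7=3-1=2
cmp $t7, 0  (cmp 2,0)
bgt start: taken
xor $t5, $t5, 15 → $t5=4^15=11
and $t5, $t5, $t0 → $t5=11&(-12)=0
sub $t0, $t0, $t7 → $t0=(-12)-2=-14
sub $t7, $t7, 1 → $t7=2-1=1
After step 31: $t0 = -14.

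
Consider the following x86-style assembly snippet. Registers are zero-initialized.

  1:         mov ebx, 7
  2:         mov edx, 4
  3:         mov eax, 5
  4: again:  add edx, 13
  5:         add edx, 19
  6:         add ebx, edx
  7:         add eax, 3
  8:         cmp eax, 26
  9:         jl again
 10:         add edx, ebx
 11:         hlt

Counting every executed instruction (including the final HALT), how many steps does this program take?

mov ebx, 7 → ebx=7
mov edx, 4 → edx=4
mov eax, 5 → eax=5
add edx, 13 → edx=4+13=17
add edx, 19 → edx=17+19=36
add ebx, edx → ebx=7+36=43
add eax, 3 → eax=5+3=8
cmp eax, 26  (cmp 8,26)
jl again: taken
add edx, 13 → edx=36+13=49
add edx, 19 → edx=49+19=68
add ebx, edx → ebx=43+68=111
add eax, 3 → eax=8+3=11
cmp eax, 26  (cmp 11,26)
jl again: taken
add edx, 13 → edx=68+13=81
add edx, 19 → edx=81+19=100
add ebx, edx → ebx=111+100=211
add eax, 3 → eax=11+3=14
cmp eax, 26  (cmp 14,26)
jl again: taken
add edx, 13 → edx=100+13=113
add edx, 19 → edx=113+19=132
add ebx, edx → ebx=211+132=343
add eax, 3 → eax=14+3=17
cmp eax, 26  (cmp 17,26)
jl again: taken
add edx, 13 → edx=132+13=145
add edx, 19 → edx=145+19=164
add ebx, edx → ebx=343+164=507
add eax, 3 → eax=17+3=20
cmp eax, 26  (cmp 20,26)
jl again: taken
add edx, 13 → edx=164+13=177
add edx, 19 → edx=177+19=196
add ebx, edx → ebx=507+196=703
add eax, 3 → eax=20+3=23
cmp eax, 26  (cmp 23,26)
jl again: taken
add edx, 13 → edx=196+13=209
add edx, 19 → edx=209+19=228
add ebx, edx → ebx=703+228=931
add eax, 3 → eax=23+3=26
cmp eax, 26  (cmp 26,26)
jl again: not taken
add edx, ebx → edx=228+931=1159
halt.
Total executed instructions: 47.

47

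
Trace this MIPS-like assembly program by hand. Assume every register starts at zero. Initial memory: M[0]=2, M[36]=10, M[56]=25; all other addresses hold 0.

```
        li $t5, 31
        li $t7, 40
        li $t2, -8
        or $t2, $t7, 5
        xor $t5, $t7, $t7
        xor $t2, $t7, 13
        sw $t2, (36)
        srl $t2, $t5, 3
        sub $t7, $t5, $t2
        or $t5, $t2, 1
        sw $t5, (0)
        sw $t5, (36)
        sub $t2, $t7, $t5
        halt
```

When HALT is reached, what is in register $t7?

0

$t5=31
$t7=40
$t2=-8
$t2=40|5=45
$t5=40^40=0
$t2=40^13=37
sw $t2, (36) → M[36]=37
$t2=0>>3=0
$t7=0-0=0
$t5=0|1=1
sw $t5, (0) → M[0]=1
sw $t5, (36) → M[36]=1
$t2=0-1=-1
halt.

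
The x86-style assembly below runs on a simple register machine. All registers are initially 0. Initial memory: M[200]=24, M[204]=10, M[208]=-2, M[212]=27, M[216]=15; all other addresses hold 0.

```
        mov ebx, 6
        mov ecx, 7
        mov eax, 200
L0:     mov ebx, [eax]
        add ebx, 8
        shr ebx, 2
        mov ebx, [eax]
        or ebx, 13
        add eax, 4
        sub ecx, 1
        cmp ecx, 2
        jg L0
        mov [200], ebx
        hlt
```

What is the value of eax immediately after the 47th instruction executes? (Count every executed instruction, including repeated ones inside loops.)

220

ebx=6
ecx=7
eax=200
ebx=M[200]=24
ebx=24+8=32
ebx=32>>2=8
ebx=M[200]=24
ebx=24|13=29
eax=200+4=204
ecx=7-1=6
cmp ecx, 2  (cmp 6,2)
jg L0: taken
ebx=M[204]=10
ebx=10+8=18
ebx=18>>2=4
ebx=M[204]=10
ebx=10|13=15
eax=204+4=208
ecx=6-1=5
cmp ecx, 2  (cmp 5,2)
jg L0: taken
ebx=M[208]=-2
ebx=(-2)+8=6
ebx=6>>2=1
ebx=M[208]=-2
ebx=(-2)|13=-1
eax=208+4=212
ecx=5-1=4
cmp ecx, 2  (cmp 4,2)
jg L0: taken
ebx=M[212]=27
ebx=27+8=35
ebx=35>>2=8
ebx=M[212]=27
ebx=27|13=31
eax=212+4=216
ecx=4-1=3
cmp ecx, 2  (cmp 3,2)
jg L0: taken
ebx=M[216]=15
ebx=15+8=23
ebx=23>>2=5
ebx=M[216]=15
ebx=15|13=15
eax=216+4=220
ecx=3-1=2
cmp ecx, 2  (cmp 2,2)
After step 47: eax = 220.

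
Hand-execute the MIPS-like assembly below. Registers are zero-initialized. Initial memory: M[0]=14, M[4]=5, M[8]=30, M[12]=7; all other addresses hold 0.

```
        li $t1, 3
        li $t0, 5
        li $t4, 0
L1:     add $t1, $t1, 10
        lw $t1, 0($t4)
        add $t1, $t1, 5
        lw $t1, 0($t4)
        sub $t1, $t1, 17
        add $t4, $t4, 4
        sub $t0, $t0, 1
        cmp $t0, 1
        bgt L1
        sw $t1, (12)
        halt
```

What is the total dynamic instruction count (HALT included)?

41

after li $t1, 3: $t1=3
after li $t0, 5: $t0=5
after li $t4, 0: $t4=0
after add $t1, $t1, 10: $t1=3+10=13
after lw $t1, 0($t4): $t1=M[0]=14
after add $t1, $t1, 5: $t1=14+5=19
after lw $t1, 0($t4): $t1=M[0]=14
after sub $t1, $t1, 17: $t1=14-17=-3
after add $t4, $t4, 4: $t4=0+4=4
after sub $t0, $t0, 1: $t0=5-1=4
cmp $t0, 1  (cmp 4,1)
bgt L1: taken
after add $t1, $t1, 10: $t1=(-3)+10=7
after lw $t1, 0($t4): $t1=M[4]=5
after add $t1, $t1, 5: $t1=5+5=10
after lw $t1, 0($t4): $t1=M[4]=5
after sub $t1, $t1, 17: $t1=5-17=-12
after add $t4, $t4, 4: $t4=4+4=8
after sub $t0, $t0, 1: $t0=4-1=3
cmp $t0, 1  (cmp 3,1)
bgt L1: taken
after add $t1, $t1, 10: $t1=(-12)+10=-2
after lw $t1, 0($t4): $t1=M[8]=30
after add $t1, $t1, 5: $t1=30+5=35
after lw $t1, 0($t4): $t1=M[8]=30
after sub $t1, $t1, 17: $t1=30-17=13
after add $t4, $t4, 4: $t4=8+4=12
after sub $t0, $t0, 1: $t0=3-1=2
cmp $t0, 1  (cmp 2,1)
bgt L1: taken
after add $t1, $t1, 10: $t1=13+10=23
after lw $t1, 0($t4): $t1=M[12]=7
after add $t1, $t1, 5: $t1=7+5=12
after lw $t1, 0($t4): $t1=M[12]=7
after sub $t1, $t1, 17: $t1=7-17=-10
after add $t4, $t4, 4: $t4=12+4=16
after sub $t0, $t0, 1: $t0=2-1=1
cmp $t0, 1  (cmp 1,1)
bgt L1: not taken
sw $t1, (12) → M[12]=-10
halt.
Total executed instructions: 41.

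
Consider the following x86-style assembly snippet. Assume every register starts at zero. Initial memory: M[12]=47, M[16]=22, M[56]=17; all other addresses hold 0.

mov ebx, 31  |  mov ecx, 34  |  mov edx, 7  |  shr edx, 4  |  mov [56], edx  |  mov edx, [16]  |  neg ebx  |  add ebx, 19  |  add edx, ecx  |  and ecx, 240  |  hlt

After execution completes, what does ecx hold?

32

mov ebx, 31 → ebx=31
mov ecx, 34 → ecx=34
mov edx, 7 → edx=7
shr edx, 4 → edx=7>>4=0
mov [56], edx → M[56]=0
mov edx, [16] → edx=M[16]=22
neg ebx → ebx=-(31)=-31
add ebx, 19 → ebx=(-31)+19=-12
add edx, ecx → edx=22+34=56
and ecx, 240 → ecx=34&240=32
halt.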